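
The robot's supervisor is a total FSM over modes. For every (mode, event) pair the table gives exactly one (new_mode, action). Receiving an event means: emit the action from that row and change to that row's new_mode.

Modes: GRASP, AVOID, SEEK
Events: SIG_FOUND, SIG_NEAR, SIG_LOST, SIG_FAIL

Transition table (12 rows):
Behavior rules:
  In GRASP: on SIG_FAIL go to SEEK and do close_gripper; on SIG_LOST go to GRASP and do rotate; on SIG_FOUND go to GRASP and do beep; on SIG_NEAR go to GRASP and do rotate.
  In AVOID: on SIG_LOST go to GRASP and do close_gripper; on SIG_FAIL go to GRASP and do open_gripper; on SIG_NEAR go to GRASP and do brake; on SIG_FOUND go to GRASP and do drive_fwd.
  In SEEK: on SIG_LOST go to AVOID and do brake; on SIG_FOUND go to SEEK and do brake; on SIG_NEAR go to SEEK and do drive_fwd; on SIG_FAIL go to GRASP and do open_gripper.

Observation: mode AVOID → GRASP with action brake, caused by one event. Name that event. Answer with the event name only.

try SIG_FOUND: (AVOID, SIG_FOUND) → (GRASP, drive_fwd)
try SIG_NEAR: (AVOID, SIG_NEAR) → (GRASP, brake)  ← matches
try SIG_LOST: (AVOID, SIG_LOST) → (GRASP, close_gripper)
try SIG_FAIL: (AVOID, SIG_FAIL) → (GRASP, open_gripper)

SIG_NEAR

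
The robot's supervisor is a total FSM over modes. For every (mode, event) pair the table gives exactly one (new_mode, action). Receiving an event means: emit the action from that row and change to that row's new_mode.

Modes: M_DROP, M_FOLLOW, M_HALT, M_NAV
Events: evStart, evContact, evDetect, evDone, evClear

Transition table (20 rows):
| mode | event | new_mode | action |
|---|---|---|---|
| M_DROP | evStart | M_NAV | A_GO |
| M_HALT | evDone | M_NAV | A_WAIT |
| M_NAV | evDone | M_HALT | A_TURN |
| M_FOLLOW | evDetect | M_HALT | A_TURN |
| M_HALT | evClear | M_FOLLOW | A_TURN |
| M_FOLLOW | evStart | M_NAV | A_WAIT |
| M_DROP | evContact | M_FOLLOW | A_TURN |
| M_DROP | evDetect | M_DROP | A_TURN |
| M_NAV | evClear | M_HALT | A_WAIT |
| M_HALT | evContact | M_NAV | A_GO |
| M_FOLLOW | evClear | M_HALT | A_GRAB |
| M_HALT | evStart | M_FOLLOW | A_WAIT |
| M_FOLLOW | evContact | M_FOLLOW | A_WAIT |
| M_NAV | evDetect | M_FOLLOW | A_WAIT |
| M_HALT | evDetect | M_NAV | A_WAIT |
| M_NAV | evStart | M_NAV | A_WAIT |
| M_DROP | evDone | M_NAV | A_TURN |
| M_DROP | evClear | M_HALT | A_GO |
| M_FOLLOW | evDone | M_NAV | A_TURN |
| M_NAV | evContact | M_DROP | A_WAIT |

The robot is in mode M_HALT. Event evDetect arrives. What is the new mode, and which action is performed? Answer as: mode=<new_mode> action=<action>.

current mode = M_HALT; filter table to that mode:
  (M_HALT, evDone) → (M_NAV, A_WAIT)
  (M_HALT, evClear) → (M_FOLLOW, A_TURN)
  (M_HALT, evContact) → (M_NAV, A_GO)
  (M_HALT, evStart) → (M_FOLLOW, A_WAIT)
  (M_HALT, evDetect) → (M_NAV, A_WAIT)  ← event matches
event = evDetect selects (M_NAV, A_WAIT)

mode=M_NAV action=A_WAIT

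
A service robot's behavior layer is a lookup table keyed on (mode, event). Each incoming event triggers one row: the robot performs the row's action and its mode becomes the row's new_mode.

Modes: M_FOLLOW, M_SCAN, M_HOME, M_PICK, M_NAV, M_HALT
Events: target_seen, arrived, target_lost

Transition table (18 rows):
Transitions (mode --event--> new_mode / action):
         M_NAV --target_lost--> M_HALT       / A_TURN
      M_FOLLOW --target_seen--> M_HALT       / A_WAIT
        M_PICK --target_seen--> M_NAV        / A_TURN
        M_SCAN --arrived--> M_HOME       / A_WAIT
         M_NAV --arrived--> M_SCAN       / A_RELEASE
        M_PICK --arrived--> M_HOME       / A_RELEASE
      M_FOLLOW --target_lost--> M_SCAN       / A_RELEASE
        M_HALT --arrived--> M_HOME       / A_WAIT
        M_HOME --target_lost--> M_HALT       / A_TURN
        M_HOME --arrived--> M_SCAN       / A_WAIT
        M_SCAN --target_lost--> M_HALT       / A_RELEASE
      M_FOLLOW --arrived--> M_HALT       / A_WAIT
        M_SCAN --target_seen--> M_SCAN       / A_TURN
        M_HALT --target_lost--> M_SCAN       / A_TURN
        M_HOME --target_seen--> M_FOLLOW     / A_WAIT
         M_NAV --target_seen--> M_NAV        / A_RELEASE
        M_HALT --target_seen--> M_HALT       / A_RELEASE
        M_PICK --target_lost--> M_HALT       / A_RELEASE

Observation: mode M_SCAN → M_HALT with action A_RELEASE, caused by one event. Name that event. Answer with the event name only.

target_lost

try target_seen: (M_SCAN, target_seen) → (M_SCAN, A_TURN)
try arrived: (M_SCAN, arrived) → (M_HOME, A_WAIT)
try target_lost: (M_SCAN, target_lost) → (M_HALT, A_RELEASE)  ← matches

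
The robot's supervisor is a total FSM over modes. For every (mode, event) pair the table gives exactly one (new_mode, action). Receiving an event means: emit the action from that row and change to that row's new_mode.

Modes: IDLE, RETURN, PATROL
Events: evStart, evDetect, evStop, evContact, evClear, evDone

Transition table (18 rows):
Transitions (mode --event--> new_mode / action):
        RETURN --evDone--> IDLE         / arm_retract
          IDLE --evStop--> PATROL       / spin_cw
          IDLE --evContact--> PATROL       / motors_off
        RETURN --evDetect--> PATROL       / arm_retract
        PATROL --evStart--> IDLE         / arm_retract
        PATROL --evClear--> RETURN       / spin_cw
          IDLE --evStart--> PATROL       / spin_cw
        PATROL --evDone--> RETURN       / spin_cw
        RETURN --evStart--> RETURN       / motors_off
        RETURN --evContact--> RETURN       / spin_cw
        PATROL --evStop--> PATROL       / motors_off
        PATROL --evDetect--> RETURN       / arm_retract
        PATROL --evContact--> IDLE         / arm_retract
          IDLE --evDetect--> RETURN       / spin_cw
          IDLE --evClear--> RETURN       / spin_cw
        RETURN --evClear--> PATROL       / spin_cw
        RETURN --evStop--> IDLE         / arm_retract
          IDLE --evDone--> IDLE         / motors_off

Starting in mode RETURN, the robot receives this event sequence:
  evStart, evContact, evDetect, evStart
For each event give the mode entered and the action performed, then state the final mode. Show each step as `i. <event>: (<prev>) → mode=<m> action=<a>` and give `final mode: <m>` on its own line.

final mode: IDLE

1. evStart: (RETURN) → mode=RETURN action=motors_off
2. evContact: (RETURN) → mode=RETURN action=spin_cw
3. evDetect: (RETURN) → mode=PATROL action=arm_retract
4. evStart: (PATROL) → mode=IDLE action=arm_retract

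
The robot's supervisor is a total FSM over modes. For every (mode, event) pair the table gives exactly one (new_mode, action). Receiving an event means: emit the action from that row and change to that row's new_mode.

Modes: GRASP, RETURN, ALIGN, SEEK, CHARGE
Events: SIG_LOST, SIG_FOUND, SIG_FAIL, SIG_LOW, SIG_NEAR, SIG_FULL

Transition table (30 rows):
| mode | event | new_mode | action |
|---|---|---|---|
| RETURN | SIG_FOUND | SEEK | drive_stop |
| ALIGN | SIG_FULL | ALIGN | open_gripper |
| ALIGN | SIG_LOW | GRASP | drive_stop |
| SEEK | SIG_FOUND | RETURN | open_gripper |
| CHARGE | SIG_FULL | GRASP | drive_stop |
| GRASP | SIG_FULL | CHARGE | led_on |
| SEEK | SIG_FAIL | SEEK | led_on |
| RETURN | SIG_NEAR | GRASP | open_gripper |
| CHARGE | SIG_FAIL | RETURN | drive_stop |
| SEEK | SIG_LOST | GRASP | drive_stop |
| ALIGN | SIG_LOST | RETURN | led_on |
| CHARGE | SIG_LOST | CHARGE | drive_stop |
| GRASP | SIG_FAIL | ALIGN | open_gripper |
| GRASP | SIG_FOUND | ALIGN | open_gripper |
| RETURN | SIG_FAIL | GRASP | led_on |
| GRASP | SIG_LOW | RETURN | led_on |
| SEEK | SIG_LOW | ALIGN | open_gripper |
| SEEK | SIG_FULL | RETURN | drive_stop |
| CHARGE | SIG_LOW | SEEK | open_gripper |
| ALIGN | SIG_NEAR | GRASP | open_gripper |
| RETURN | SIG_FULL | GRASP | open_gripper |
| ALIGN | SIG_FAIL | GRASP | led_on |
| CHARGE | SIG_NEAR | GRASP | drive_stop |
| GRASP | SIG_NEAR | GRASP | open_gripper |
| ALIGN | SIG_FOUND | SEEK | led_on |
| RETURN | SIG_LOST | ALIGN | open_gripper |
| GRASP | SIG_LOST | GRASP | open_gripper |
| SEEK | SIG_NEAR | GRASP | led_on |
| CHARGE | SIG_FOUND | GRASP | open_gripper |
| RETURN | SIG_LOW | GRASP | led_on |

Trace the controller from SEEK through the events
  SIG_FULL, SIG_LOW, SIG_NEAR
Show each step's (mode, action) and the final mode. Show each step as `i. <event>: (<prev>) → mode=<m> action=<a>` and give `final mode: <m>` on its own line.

final mode: GRASP

1. SIG_FULL: (SEEK) → mode=RETURN action=drive_stop
2. SIG_LOW: (RETURN) → mode=GRASP action=led_on
3. SIG_NEAR: (GRASP) → mode=GRASP action=open_gripper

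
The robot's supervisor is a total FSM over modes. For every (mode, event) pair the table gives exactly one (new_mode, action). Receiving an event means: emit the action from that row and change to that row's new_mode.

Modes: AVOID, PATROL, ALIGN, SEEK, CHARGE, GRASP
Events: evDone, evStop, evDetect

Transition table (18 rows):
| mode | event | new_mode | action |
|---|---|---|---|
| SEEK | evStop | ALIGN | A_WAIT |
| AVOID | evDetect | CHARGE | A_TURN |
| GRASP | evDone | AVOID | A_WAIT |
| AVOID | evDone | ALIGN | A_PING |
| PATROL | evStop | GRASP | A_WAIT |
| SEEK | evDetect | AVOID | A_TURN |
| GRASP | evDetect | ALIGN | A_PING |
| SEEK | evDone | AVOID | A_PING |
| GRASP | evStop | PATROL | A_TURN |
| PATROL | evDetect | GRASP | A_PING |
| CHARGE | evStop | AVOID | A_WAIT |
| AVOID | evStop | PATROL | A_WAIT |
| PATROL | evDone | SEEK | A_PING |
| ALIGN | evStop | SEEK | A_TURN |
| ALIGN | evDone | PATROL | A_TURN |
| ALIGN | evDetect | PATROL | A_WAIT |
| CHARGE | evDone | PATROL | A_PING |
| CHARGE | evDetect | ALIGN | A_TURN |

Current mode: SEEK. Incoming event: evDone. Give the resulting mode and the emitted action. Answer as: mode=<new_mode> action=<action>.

current mode = SEEK; filter table to that mode:
  (SEEK, evStop) → (ALIGN, A_WAIT)
  (SEEK, evDetect) → (AVOID, A_TURN)
  (SEEK, evDone) → (AVOID, A_PING)  ← event matches
event = evDone selects (AVOID, A_PING)

mode=AVOID action=A_PING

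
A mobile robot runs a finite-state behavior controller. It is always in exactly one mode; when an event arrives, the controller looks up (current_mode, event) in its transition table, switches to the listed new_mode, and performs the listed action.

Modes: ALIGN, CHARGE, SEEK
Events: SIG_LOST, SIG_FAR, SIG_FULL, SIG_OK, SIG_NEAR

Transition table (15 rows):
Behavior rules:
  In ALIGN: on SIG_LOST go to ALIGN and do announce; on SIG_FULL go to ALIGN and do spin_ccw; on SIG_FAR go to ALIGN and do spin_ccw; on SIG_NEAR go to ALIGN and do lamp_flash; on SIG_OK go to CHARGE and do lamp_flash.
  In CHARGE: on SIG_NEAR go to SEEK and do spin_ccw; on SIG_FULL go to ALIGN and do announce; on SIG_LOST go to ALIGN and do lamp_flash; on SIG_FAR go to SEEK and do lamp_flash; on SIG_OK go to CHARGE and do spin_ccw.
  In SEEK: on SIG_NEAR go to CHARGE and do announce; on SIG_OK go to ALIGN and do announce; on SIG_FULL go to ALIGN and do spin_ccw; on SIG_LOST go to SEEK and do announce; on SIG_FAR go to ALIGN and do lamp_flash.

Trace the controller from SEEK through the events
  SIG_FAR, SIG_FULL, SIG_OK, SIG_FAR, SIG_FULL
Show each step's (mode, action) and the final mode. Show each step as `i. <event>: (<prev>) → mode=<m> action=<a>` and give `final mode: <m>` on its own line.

final mode: ALIGN

1. SIG_FAR: (SEEK) → mode=ALIGN action=lamp_flash
2. SIG_FULL: (ALIGN) → mode=ALIGN action=spin_ccw
3. SIG_OK: (ALIGN) → mode=CHARGE action=lamp_flash
4. SIG_FAR: (CHARGE) → mode=SEEK action=lamp_flash
5. SIG_FULL: (SEEK) → mode=ALIGN action=spin_ccw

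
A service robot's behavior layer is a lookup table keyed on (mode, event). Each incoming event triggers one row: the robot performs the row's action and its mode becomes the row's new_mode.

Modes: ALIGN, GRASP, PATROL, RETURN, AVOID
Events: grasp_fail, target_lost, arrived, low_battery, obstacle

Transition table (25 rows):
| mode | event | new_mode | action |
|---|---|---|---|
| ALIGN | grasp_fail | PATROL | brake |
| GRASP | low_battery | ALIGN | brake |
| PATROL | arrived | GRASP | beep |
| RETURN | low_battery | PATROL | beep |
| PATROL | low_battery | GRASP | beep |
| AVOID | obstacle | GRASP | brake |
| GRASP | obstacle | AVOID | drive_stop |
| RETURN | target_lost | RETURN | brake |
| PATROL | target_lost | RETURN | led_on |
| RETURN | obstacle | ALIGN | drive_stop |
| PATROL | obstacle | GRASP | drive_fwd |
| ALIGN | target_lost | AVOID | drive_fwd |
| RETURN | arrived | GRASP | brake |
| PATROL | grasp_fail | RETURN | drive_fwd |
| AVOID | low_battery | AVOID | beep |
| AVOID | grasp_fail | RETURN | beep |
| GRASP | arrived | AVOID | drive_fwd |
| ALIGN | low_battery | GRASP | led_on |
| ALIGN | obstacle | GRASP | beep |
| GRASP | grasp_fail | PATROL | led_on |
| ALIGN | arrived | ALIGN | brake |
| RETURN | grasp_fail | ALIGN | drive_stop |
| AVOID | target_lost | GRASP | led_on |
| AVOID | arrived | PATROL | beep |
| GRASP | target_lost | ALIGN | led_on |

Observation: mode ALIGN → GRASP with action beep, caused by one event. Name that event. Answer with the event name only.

try grasp_fail: (ALIGN, grasp_fail) → (PATROL, brake)
try target_lost: (ALIGN, target_lost) → (AVOID, drive_fwd)
try arrived: (ALIGN, arrived) → (ALIGN, brake)
try low_battery: (ALIGN, low_battery) → (GRASP, led_on)
try obstacle: (ALIGN, obstacle) → (GRASP, beep)  ← matches

obstacle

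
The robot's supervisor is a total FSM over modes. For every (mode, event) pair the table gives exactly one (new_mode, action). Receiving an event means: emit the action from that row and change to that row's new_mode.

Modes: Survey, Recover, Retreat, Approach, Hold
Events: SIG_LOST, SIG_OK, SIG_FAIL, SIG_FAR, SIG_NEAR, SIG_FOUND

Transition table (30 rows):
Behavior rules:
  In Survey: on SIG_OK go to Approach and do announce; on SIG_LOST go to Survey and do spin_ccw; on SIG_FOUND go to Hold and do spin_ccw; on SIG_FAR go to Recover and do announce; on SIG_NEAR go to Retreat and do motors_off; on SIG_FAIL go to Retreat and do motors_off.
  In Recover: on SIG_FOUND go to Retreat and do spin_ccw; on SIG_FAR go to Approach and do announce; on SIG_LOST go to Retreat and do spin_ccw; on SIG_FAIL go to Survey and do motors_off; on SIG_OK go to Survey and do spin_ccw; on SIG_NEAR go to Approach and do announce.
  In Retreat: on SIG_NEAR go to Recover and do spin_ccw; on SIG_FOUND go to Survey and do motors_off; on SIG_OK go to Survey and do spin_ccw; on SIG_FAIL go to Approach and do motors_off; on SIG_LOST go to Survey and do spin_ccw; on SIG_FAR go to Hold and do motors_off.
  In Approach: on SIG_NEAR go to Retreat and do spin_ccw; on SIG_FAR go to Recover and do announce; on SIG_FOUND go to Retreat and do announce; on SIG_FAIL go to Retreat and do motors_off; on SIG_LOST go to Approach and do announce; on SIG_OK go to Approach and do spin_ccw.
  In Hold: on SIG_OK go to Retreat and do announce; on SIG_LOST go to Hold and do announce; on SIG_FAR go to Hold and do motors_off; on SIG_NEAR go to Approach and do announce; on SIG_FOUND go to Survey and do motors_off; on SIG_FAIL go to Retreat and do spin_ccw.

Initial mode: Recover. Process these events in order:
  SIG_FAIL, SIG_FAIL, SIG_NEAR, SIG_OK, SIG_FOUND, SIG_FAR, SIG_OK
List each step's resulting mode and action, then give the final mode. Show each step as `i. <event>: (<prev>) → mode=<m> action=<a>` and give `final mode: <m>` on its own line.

1. SIG_FAIL: (Recover) → mode=Survey action=motors_off
2. SIG_FAIL: (Survey) → mode=Retreat action=motors_off
3. SIG_NEAR: (Retreat) → mode=Recover action=spin_ccw
4. SIG_OK: (Recover) → mode=Survey action=spin_ccw
5. SIG_FOUND: (Survey) → mode=Hold action=spin_ccw
6. SIG_FAR: (Hold) → mode=Hold action=motors_off
7. SIG_OK: (Hold) → mode=Retreat action=announce

final mode: Retreat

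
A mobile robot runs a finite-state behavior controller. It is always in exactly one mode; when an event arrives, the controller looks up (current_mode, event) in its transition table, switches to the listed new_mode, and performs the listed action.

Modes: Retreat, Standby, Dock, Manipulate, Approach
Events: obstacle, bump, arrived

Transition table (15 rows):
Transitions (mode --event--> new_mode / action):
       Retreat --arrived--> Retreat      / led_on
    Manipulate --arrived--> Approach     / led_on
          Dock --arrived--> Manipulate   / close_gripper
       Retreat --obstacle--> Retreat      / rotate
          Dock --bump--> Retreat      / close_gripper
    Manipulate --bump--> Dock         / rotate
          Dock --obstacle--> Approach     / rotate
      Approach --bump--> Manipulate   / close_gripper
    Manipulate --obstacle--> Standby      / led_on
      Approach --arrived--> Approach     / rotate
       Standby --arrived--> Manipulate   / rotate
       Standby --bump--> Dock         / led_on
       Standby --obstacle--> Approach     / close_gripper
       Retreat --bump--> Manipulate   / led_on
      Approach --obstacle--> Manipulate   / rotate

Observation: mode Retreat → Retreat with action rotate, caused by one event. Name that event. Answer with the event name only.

obstacle

try obstacle: (Retreat, obstacle) → (Retreat, rotate)  ← matches
try bump: (Retreat, bump) → (Manipulate, led_on)
try arrived: (Retreat, arrived) → (Retreat, led_on)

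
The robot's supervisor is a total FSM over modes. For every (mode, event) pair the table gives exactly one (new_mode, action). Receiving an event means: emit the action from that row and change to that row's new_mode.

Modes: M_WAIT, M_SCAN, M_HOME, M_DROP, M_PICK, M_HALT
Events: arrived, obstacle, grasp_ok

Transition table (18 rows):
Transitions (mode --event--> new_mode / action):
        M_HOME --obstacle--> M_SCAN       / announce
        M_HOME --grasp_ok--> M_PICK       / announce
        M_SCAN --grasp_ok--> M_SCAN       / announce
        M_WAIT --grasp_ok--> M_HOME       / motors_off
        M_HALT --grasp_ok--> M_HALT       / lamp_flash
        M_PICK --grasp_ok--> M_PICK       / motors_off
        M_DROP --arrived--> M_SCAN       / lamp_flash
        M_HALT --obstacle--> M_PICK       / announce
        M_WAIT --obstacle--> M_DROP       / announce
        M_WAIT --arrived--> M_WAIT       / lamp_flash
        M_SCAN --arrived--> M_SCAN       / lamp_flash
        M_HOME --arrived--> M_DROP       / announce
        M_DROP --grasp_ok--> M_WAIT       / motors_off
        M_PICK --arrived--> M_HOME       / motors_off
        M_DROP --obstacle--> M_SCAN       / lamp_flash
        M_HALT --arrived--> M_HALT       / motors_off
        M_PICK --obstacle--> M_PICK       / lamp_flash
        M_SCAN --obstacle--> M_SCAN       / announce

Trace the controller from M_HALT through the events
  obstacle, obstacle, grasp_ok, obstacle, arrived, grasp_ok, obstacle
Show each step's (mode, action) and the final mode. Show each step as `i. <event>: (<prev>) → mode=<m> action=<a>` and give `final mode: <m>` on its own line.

final mode: M_PICK

1. obstacle: (M_HALT) → mode=M_PICK action=announce
2. obstacle: (M_PICK) → mode=M_PICK action=lamp_flash
3. grasp_ok: (M_PICK) → mode=M_PICK action=motors_off
4. obstacle: (M_PICK) → mode=M_PICK action=lamp_flash
5. arrived: (M_PICK) → mode=M_HOME action=motors_off
6. grasp_ok: (M_HOME) → mode=M_PICK action=announce
7. obstacle: (M_PICK) → mode=M_PICK action=lamp_flash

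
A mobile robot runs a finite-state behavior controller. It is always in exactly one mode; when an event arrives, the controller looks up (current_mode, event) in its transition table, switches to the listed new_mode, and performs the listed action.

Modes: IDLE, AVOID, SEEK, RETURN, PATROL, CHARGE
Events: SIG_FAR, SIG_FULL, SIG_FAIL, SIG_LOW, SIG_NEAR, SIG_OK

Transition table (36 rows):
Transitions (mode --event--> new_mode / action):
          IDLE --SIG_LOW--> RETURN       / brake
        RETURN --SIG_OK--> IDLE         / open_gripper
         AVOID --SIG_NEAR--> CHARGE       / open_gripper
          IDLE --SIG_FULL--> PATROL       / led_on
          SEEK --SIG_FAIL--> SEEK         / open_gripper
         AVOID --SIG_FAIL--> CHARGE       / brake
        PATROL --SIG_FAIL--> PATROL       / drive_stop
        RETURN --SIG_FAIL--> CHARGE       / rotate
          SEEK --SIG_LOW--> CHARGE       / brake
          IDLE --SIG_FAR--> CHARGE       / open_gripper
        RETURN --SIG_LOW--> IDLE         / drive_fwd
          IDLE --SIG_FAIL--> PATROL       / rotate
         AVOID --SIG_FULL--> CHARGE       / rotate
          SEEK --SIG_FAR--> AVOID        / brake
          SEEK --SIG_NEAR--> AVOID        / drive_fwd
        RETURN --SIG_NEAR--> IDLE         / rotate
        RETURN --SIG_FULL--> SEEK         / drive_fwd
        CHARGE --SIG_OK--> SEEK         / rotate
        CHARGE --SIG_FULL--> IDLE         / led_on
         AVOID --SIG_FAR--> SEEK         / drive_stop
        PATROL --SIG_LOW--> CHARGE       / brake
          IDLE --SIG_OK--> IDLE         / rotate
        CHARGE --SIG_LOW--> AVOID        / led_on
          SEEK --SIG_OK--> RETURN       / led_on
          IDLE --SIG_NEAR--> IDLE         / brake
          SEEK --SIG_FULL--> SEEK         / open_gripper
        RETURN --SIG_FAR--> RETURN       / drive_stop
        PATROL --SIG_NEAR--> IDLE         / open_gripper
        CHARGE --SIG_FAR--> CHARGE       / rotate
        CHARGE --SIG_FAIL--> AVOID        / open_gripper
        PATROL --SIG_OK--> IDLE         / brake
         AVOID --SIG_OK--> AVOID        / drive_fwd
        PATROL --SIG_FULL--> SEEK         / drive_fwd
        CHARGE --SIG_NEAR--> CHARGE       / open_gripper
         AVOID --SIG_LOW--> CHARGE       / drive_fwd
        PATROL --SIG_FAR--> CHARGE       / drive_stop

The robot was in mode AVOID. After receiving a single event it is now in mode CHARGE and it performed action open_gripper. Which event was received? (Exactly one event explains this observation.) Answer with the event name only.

try SIG_FAR: (AVOID, SIG_FAR) → (SEEK, drive_stop)
try SIG_FULL: (AVOID, SIG_FULL) → (CHARGE, rotate)
try SIG_FAIL: (AVOID, SIG_FAIL) → (CHARGE, brake)
try SIG_LOW: (AVOID, SIG_LOW) → (CHARGE, drive_fwd)
try SIG_NEAR: (AVOID, SIG_NEAR) → (CHARGE, open_gripper)  ← matches
try SIG_OK: (AVOID, SIG_OK) → (AVOID, drive_fwd)

SIG_NEAR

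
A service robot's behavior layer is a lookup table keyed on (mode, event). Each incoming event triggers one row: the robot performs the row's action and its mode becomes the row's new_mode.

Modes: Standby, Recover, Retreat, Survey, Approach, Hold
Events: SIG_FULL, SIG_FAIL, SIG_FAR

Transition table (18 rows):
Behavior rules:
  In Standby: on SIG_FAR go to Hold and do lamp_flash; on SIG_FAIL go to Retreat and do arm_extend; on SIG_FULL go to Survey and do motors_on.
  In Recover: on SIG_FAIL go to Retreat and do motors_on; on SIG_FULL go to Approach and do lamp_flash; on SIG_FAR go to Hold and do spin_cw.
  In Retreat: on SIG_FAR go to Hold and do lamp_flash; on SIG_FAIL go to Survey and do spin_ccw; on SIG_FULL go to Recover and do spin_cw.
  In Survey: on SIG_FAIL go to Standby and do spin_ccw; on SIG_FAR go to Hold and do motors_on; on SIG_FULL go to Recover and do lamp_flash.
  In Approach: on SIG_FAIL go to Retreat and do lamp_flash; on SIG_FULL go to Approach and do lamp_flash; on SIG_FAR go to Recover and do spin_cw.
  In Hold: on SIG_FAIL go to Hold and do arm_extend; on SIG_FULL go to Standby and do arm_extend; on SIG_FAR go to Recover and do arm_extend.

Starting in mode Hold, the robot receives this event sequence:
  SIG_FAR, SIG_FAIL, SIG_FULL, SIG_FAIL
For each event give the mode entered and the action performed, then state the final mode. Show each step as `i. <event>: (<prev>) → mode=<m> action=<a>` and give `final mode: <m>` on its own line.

final mode: Retreat

1. SIG_FAR: (Hold) → mode=Recover action=arm_extend
2. SIG_FAIL: (Recover) → mode=Retreat action=motors_on
3. SIG_FULL: (Retreat) → mode=Recover action=spin_cw
4. SIG_FAIL: (Recover) → mode=Retreat action=motors_on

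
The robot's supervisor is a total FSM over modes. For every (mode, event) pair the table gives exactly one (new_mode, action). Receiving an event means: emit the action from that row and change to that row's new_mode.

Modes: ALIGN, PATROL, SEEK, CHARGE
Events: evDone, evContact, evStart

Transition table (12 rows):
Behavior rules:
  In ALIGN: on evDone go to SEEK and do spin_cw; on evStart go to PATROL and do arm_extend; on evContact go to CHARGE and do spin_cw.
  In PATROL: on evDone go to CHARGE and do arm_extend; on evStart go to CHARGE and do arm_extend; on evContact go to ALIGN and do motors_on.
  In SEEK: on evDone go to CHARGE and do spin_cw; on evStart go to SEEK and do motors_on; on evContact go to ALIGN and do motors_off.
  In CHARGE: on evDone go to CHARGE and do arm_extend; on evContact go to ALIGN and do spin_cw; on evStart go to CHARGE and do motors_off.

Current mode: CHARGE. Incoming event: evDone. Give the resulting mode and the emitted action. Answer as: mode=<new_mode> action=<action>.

current mode = CHARGE; filter table to that mode:
  (CHARGE, evDone) → (CHARGE, arm_extend)  ← event matches
  (CHARGE, evContact) → (ALIGN, spin_cw)
  (CHARGE, evStart) → (CHARGE, motors_off)
event = evDone selects (CHARGE, arm_extend)

mode=CHARGE action=arm_extend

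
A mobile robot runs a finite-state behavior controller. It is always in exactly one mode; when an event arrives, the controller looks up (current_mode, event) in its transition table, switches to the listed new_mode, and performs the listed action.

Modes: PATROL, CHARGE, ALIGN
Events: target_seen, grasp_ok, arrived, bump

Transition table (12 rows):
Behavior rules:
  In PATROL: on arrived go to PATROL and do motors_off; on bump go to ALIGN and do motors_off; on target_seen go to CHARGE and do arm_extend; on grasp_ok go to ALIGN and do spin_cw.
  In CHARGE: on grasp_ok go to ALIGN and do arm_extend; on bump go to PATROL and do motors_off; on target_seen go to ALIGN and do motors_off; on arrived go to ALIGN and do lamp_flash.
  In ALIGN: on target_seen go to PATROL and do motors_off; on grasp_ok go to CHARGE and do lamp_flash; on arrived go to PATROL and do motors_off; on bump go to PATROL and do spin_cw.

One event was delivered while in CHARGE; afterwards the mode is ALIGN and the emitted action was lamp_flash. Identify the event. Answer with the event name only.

arrived

try target_seen: (CHARGE, target_seen) → (ALIGN, motors_off)
try grasp_ok: (CHARGE, grasp_ok) → (ALIGN, arm_extend)
try arrived: (CHARGE, arrived) → (ALIGN, lamp_flash)  ← matches
try bump: (CHARGE, bump) → (PATROL, motors_off)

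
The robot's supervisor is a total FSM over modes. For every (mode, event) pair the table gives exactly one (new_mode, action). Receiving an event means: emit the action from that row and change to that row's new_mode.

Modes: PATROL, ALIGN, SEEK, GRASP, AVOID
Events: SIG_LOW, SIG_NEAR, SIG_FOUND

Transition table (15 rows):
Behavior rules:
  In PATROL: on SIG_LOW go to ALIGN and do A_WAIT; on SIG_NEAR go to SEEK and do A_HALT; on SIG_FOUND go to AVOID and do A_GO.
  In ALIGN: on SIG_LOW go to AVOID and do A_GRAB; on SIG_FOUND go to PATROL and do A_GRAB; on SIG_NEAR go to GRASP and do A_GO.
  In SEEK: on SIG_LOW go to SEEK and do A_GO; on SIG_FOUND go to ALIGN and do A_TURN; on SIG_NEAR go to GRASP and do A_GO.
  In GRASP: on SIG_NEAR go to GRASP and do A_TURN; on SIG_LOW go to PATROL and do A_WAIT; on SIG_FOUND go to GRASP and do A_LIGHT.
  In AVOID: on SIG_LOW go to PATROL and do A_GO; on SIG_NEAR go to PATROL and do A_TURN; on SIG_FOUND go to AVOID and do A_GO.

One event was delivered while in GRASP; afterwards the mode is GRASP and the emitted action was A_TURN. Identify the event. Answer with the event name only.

try SIG_LOW: (GRASP, SIG_LOW) → (PATROL, A_WAIT)
try SIG_NEAR: (GRASP, SIG_NEAR) → (GRASP, A_TURN)  ← matches
try SIG_FOUND: (GRASP, SIG_FOUND) → (GRASP, A_LIGHT)

SIG_NEAR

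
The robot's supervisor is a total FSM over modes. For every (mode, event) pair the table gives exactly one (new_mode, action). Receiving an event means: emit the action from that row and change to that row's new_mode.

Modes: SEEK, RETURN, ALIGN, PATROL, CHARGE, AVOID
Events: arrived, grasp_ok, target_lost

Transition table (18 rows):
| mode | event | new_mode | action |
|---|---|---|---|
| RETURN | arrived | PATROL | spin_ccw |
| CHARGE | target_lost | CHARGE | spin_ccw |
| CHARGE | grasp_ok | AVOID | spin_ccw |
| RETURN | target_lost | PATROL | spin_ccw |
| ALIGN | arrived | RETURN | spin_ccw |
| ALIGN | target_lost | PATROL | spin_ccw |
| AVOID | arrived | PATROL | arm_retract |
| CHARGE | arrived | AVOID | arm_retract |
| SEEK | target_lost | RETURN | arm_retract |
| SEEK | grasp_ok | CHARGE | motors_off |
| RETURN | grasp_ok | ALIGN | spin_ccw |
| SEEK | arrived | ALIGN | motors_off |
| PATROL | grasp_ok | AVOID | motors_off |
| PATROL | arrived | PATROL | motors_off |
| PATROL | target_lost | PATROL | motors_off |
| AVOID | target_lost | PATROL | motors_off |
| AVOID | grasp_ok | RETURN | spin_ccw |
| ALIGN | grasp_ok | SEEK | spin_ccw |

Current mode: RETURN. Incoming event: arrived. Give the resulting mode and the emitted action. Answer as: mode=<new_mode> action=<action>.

mode=PATROL action=spin_ccw

current mode = RETURN; filter table to that mode:
  (RETURN, arrived) → (PATROL, spin_ccw)  ← event matches
  (RETURN, target_lost) → (PATROL, spin_ccw)
  (RETURN, grasp_ok) → (ALIGN, spin_ccw)
event = arrived selects (PATROL, spin_ccw)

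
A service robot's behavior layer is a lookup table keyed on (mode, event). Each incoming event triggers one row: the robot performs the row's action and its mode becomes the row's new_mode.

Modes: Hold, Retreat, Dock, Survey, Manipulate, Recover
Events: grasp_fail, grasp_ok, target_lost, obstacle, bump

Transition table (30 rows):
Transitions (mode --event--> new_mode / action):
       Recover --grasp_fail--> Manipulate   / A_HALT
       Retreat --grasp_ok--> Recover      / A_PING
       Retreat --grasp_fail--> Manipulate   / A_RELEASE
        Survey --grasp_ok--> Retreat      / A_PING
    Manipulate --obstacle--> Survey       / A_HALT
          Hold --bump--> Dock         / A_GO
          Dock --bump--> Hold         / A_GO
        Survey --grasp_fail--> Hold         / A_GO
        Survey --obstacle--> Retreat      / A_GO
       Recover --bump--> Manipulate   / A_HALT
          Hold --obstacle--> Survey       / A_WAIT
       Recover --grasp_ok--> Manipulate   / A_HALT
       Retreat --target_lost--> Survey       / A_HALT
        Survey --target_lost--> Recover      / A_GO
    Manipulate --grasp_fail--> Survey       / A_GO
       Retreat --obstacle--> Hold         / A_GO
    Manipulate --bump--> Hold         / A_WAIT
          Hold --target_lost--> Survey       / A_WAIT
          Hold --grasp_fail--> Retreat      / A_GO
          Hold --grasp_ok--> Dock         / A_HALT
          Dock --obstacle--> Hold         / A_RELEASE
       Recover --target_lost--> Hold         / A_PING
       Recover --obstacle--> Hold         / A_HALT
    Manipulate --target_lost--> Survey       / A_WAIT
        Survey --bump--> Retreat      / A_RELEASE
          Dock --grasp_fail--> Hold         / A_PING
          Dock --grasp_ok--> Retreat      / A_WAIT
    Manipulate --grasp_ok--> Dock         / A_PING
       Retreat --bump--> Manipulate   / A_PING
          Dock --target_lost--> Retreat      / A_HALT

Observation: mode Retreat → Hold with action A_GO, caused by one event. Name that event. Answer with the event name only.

obstacle

try grasp_fail: (Retreat, grasp_fail) → (Manipulate, A_RELEASE)
try grasp_ok: (Retreat, grasp_ok) → (Recover, A_PING)
try target_lost: (Retreat, target_lost) → (Survey, A_HALT)
try obstacle: (Retreat, obstacle) → (Hold, A_GO)  ← matches
try bump: (Retreat, bump) → (Manipulate, A_PING)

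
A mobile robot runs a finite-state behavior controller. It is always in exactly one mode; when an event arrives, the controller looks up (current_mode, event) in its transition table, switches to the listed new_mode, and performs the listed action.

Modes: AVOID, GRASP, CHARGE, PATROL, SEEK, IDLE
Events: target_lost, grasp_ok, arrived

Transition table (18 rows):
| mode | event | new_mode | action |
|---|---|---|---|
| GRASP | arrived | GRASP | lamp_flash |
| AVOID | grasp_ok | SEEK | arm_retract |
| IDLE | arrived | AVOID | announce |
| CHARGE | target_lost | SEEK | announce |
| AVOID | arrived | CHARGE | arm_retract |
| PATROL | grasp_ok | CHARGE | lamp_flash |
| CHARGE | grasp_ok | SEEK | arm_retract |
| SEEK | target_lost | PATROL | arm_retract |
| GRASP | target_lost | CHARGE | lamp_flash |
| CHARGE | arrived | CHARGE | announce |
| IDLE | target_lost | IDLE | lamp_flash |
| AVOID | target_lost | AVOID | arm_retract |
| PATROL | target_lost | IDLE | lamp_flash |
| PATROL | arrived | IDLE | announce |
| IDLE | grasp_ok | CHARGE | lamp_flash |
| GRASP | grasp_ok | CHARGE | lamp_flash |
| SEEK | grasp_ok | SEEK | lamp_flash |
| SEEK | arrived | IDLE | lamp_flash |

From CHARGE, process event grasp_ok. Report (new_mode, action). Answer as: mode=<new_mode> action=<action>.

mode=SEEK action=arm_retract

current mode = CHARGE; filter table to that mode:
  (CHARGE, target_lost) → (SEEK, announce)
  (CHARGE, grasp_ok) → (SEEK, arm_retract)  ← event matches
  (CHARGE, arrived) → (CHARGE, announce)
event = grasp_ok selects (SEEK, arm_retract)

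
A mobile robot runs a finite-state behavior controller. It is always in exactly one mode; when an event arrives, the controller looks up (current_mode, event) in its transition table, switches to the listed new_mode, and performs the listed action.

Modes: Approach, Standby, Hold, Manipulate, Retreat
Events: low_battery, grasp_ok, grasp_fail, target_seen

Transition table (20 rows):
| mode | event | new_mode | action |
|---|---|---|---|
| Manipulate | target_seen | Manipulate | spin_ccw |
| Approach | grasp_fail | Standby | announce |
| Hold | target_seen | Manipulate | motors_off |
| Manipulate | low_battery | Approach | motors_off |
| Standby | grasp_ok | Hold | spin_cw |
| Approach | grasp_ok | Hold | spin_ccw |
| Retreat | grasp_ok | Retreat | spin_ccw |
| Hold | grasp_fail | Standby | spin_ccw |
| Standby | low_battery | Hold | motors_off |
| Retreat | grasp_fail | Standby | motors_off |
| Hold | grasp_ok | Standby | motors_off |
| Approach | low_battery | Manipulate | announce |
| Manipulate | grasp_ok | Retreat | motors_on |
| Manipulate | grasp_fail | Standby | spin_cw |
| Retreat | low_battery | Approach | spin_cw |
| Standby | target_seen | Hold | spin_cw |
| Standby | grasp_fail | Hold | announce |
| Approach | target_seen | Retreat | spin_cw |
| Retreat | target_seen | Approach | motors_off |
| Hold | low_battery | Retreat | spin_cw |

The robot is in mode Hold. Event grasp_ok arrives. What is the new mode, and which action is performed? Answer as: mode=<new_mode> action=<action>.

current mode = Hold; filter table to that mode:
  (Hold, target_seen) → (Manipulate, motors_off)
  (Hold, grasp_fail) → (Standby, spin_ccw)
  (Hold, grasp_ok) → (Standby, motors_off)  ← event matches
  (Hold, low_battery) → (Retreat, spin_cw)
event = grasp_ok selects (Standby, motors_off)

mode=Standby action=motors_off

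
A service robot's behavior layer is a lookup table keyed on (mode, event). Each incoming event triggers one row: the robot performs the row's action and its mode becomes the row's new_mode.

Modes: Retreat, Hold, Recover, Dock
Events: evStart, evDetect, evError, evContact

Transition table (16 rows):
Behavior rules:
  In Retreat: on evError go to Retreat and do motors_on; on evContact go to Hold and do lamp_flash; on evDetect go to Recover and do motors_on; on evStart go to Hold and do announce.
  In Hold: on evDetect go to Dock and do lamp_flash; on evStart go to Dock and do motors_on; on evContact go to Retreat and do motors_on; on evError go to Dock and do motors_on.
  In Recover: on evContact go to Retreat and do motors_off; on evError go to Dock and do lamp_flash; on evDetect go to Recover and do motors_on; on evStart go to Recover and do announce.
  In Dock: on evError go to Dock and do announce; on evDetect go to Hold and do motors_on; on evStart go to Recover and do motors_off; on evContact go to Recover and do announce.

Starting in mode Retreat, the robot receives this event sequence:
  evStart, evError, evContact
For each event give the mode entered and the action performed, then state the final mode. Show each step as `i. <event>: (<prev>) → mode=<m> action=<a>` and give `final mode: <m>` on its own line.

final mode: Recover

1. evStart: (Retreat) → mode=Hold action=announce
2. evError: (Hold) → mode=Dock action=motors_on
3. evContact: (Dock) → mode=Recover action=announce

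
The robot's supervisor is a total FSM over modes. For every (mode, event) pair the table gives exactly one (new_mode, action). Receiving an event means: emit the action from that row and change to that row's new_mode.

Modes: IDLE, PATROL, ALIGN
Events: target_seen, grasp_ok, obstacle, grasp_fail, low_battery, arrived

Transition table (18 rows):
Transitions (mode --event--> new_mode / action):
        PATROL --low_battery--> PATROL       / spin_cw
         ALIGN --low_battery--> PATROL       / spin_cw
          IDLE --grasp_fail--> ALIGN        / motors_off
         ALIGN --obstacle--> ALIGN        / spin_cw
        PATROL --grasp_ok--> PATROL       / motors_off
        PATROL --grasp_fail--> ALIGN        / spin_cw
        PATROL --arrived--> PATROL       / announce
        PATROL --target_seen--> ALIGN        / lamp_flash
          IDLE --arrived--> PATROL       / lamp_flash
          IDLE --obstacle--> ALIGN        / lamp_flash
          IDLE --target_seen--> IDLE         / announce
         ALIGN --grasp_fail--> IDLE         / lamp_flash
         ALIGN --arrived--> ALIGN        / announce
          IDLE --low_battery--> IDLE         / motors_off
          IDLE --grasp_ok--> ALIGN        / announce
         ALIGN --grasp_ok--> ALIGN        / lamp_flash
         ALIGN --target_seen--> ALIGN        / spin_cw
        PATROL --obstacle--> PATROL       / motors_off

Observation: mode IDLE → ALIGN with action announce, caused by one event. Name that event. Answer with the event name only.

try target_seen: (IDLE, target_seen) → (IDLE, announce)
try grasp_ok: (IDLE, grasp_ok) → (ALIGN, announce)  ← matches
try obstacle: (IDLE, obstacle) → (ALIGN, lamp_flash)
try grasp_fail: (IDLE, grasp_fail) → (ALIGN, motors_off)
try low_battery: (IDLE, low_battery) → (IDLE, motors_off)
try arrived: (IDLE, arrived) → (PATROL, lamp_flash)

grasp_ok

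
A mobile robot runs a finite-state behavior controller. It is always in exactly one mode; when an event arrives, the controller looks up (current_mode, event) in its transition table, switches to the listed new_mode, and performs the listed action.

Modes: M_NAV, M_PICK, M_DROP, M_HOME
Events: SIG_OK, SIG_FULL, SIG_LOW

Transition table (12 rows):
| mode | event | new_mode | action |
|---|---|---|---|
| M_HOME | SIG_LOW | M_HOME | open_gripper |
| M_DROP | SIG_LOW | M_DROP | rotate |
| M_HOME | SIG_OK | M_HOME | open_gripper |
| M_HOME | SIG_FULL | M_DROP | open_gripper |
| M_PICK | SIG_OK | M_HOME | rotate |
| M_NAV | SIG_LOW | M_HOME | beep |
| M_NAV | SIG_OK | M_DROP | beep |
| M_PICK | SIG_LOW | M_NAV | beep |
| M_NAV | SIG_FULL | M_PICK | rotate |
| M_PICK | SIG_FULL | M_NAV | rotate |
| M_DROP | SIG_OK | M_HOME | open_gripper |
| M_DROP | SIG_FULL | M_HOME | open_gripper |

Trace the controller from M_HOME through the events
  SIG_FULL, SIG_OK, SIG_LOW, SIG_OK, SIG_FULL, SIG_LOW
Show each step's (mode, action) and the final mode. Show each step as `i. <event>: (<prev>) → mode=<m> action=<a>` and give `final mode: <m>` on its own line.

1. SIG_FULL: (M_HOME) → mode=M_DROP action=open_gripper
2. SIG_OK: (M_DROP) → mode=M_HOME action=open_gripper
3. SIG_LOW: (M_HOME) → mode=M_HOME action=open_gripper
4. SIG_OK: (M_HOME) → mode=M_HOME action=open_gripper
5. SIG_FULL: (M_HOME) → mode=M_DROP action=open_gripper
6. SIG_LOW: (M_DROP) → mode=M_DROP action=rotate

final mode: M_DROP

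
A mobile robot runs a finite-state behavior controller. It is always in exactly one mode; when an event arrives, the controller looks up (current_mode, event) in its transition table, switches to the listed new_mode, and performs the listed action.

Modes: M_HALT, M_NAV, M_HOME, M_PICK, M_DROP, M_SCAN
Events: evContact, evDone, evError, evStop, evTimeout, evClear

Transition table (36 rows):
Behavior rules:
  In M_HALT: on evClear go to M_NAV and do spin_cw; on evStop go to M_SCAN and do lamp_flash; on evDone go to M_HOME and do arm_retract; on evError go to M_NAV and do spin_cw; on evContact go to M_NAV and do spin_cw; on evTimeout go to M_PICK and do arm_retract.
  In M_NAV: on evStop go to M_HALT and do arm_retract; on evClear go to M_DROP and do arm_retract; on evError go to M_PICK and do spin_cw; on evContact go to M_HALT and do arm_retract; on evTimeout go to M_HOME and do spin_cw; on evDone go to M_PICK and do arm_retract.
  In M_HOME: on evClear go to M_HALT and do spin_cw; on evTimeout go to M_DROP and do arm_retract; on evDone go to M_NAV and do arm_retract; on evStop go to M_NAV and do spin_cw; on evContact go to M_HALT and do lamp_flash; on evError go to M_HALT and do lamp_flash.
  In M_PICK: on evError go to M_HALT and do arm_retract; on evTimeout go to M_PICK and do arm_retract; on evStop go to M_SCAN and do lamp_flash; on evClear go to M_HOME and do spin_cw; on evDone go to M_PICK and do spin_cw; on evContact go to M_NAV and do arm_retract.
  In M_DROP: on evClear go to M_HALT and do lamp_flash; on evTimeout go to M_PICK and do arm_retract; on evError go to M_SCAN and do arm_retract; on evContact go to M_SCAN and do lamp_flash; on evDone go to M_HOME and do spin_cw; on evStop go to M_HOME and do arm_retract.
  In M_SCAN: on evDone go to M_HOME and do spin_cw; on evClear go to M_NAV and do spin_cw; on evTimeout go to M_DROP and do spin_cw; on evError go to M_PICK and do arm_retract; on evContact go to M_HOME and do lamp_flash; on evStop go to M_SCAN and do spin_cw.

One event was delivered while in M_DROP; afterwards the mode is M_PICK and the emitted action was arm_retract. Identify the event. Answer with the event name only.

try evContact: (M_DROP, evContact) → (M_SCAN, lamp_flash)
try evDone: (M_DROP, evDone) → (M_HOME, spin_cw)
try evError: (M_DROP, evError) → (M_SCAN, arm_retract)
try evStop: (M_DROP, evStop) → (M_HOME, arm_retract)
try evTimeout: (M_DROP, evTimeout) → (M_PICK, arm_retract)  ← matches
try evClear: (M_DROP, evClear) → (M_HALT, lamp_flash)

evTimeout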